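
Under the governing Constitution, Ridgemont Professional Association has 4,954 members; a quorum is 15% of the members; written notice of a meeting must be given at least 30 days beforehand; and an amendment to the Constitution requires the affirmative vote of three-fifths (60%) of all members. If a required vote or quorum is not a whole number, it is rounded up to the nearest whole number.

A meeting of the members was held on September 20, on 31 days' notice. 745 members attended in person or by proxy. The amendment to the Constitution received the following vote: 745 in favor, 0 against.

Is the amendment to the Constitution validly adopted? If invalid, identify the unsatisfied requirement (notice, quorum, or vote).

Invalid — vote requirement not satisfied.

Notice: 31 days given; 30 required. Satisfied.
Quorum: 15% of 4,954 = 743.10, rounded up to 744; 745 present. Satisfied.
Vote: requires three-fifths of all members (4,954); 3/5 of 4954 = 2972.40, rounded up to 2973, so 2,973 needed; 745 in favor. Not satisfied.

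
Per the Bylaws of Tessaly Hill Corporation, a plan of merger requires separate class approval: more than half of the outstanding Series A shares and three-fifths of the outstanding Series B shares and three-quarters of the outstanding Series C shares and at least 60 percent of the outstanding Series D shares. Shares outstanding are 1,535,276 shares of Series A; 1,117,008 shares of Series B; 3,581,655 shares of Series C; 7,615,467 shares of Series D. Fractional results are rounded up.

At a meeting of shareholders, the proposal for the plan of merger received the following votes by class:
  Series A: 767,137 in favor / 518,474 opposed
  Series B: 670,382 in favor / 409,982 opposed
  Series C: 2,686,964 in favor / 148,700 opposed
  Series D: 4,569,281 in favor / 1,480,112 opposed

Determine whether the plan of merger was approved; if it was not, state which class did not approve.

Not approved — the Series A shares did not give the required vote.

Series A: a majority of 1535276 is 767639; 767,639 required, 767,137 in favor — not approved.
Series B: 3/5 of 1117008 = 670204.80, rounded up to 670205; 670,205 required, 670,382 in favor — approved.
Series C: 3/4 of 3581655 = 2686241.25, rounded up to 2686242; 2,686,242 required, 2,686,964 in favor — approved.
Series D: 3/5 of 7615467 = 4569280.20, rounded up to 4569281; 4,569,281 required, 4,569,281 in favor — approved.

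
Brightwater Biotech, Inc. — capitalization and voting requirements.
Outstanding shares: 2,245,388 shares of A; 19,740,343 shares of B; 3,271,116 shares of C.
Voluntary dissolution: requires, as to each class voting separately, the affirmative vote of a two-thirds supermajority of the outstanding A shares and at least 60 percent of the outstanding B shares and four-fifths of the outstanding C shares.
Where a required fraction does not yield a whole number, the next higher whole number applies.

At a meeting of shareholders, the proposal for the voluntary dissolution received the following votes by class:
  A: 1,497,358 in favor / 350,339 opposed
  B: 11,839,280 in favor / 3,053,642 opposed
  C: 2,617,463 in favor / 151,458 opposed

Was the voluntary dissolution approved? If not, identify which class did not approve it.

A: 2/3 of 2245388 = 1496925.33, rounded up to 1496926; 1,496,926 required, 1,497,358 in favor — approved.
B: 3/5 of 19740343 = 11844205.80, rounded up to 11844206; 11,844,206 required, 11,839,280 in favor — not approved.
C: 4/5 of 3271116 = 2616892.80, rounded up to 2616893; 2,616,893 required, 2,617,463 in favor — approved.

Not approved — the B shares did not give the required vote.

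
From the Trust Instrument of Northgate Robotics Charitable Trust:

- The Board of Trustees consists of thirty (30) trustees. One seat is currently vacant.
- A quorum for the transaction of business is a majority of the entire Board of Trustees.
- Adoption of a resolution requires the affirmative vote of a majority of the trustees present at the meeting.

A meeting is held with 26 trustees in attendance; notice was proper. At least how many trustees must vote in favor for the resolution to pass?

14

The resolution requires a majority of the trustees present (26).
A majority of 26 is 14.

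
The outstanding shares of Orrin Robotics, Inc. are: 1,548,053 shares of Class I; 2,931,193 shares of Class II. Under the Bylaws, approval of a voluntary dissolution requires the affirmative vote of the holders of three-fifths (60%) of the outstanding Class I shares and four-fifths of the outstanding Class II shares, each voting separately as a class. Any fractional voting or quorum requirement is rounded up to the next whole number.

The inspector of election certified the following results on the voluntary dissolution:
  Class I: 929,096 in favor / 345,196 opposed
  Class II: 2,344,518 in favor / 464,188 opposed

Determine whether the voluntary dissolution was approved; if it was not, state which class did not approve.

Class I: 3/5 of 1548053 = 928831.80, rounded up to 928832; 928,832 required, 929,096 in favor — approved.
Class II: 4/5 of 2931193 = 2344954.40, rounded up to 2344955; 2,344,955 required, 2,344,518 in favor — not approved.

Not approved — the Class II shares did not give the required vote.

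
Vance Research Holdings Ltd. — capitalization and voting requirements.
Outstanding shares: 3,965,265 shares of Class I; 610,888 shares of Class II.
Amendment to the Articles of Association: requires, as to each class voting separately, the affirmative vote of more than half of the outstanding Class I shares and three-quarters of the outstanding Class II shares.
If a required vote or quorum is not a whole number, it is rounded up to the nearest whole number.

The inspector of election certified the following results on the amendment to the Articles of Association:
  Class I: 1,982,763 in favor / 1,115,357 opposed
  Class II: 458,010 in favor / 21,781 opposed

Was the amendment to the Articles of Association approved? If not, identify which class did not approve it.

Class I: a majority of 3965265 is 1982633; 1,982,633 required, 1,982,763 in favor — approved.
Class II: 3/4 of 610888 = 458166; 458,166 required, 458,010 in favor — not approved.

Not approved — the Class II shares did not give the required vote.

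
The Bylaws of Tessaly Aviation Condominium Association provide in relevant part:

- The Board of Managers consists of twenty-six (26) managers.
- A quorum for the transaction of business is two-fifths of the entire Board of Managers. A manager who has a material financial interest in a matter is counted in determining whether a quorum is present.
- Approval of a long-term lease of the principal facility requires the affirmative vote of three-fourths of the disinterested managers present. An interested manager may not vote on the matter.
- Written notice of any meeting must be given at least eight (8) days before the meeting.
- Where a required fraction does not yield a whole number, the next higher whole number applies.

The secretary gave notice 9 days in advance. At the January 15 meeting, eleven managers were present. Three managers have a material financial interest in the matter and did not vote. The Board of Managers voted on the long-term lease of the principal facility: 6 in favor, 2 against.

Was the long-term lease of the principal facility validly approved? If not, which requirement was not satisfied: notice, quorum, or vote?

Valid — all requirements satisfied.

Notice: 9 days given; 8 required (9 ≥ 8). Satisfied.
Quorum: 11 present (interested managers count toward quorum); quorum is 11. Satisfied.
Vote: the long-term lease of the principal facility requires three-fourths of the disinterested managers present (11 − 3 = 8). 3/4 of 8 = 6, so 6 affirmative votes are needed; 6 voted in favor. Satisfied.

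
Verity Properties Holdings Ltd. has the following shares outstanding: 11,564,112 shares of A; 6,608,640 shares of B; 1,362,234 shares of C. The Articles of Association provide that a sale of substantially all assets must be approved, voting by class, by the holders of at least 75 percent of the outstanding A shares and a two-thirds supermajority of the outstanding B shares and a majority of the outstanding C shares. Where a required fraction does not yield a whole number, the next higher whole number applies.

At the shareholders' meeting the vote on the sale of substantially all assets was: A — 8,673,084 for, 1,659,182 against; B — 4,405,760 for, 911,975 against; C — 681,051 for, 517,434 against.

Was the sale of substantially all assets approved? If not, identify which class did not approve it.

Not approved — the C shares did not give the required vote.

A: 3/4 of 11564112 = 8673084; 8,673,084 required, 8,673,084 in favor — approved.
B: 2/3 of 6608640 = 4405760; 4,405,760 required, 4,405,760 in favor — approved.
C: a majority of 1362234 is 681118; 681,118 required, 681,051 in favor — not approved.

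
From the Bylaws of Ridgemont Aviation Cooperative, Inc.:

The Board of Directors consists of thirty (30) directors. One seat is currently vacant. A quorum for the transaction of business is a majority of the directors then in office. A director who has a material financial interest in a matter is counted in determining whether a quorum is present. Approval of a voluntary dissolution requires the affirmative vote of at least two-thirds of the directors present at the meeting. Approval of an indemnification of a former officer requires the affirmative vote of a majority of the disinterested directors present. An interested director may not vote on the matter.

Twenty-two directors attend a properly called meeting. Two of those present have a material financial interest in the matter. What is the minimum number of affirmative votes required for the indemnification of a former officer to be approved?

The indemnification of a former officer requires a majority of the disinterested directors present (22 − 2 = 20).
A majority of 20 is 11.

11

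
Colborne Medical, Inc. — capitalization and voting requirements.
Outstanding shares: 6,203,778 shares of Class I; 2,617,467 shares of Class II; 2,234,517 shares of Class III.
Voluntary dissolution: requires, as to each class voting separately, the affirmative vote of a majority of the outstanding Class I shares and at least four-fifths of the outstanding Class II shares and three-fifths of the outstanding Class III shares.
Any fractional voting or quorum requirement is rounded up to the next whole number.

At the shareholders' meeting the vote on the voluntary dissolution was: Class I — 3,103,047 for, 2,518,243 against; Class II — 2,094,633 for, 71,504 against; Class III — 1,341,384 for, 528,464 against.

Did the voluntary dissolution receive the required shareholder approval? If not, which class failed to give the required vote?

Class I: a majority of 6203778 is 3101890; 3,101,890 required, 3,103,047 in favor — approved.
Class II: 4/5 of 2617467 = 2093973.60, rounded up to 2093974; 2,093,974 required, 2,094,633 in favor — approved.
Class III: 3/5 of 2234517 = 1340710.20, rounded up to 1340711; 1,340,711 required, 1,341,384 in favor — approved.

Approved — every class gave the required vote.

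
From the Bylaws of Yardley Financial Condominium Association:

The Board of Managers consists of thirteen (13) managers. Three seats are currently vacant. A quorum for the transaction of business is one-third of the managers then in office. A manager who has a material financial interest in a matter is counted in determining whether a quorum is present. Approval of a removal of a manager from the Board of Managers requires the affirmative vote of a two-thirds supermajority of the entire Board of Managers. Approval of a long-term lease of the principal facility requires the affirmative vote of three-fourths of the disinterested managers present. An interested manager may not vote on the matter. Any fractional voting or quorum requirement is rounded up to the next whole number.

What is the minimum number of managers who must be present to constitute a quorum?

4

1/3 of 10 = 3.33, rounded up to 4.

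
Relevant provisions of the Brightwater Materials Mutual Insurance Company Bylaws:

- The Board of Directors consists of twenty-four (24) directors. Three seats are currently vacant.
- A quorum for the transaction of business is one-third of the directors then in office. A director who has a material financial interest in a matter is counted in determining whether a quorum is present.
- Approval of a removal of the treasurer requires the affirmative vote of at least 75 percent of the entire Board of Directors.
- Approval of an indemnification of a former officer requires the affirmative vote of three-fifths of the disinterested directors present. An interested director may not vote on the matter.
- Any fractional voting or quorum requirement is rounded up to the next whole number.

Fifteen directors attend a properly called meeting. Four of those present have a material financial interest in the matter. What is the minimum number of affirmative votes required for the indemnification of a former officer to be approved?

7

The indemnification of a former officer requires three-fifths of the disinterested directors present (15 − 4 = 11).
3/5 of 11 = 6.60, rounded up to 7.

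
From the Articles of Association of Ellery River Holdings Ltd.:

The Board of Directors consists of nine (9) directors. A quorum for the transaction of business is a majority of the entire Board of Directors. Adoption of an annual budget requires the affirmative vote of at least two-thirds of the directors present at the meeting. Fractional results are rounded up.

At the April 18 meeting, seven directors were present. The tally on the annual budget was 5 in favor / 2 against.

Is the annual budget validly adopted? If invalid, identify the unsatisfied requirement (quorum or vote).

Valid — all requirements satisfied.

Quorum: 7 present; quorum is 5. Satisfied.
Vote: the annual budget requires two-thirds of the directors present (7). 2/3 of 7 = 4.67, rounded up to 5, so 5 affirmative votes are needed; 5 voted in favor. Satisfied.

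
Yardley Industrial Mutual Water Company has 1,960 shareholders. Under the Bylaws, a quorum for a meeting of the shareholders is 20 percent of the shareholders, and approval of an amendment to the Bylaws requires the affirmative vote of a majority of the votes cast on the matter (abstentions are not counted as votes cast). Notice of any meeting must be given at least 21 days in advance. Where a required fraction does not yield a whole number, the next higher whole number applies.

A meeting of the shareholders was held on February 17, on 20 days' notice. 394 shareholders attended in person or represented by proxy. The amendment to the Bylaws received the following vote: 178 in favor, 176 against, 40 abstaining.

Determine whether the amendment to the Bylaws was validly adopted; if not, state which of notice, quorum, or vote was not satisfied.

Notice: 20 days given; 21 required. Not satisfied.
Quorum: 20% of 1,960 = 392; 394 present. Satisfied.
Vote: requires a majority of the votes cast (394 − 40 abstaining = 354); a majority of 354 is 178, so 178 needed; 178 in favor. Satisfied.

Invalid — notice requirement not satisfied.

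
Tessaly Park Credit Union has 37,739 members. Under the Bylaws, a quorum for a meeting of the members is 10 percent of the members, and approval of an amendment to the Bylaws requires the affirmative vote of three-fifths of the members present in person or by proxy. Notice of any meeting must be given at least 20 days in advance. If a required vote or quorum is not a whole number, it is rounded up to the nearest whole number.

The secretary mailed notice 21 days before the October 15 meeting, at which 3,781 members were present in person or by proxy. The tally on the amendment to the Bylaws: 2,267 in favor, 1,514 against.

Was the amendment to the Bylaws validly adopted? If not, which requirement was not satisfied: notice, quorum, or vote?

Notice: 21 days given; 20 required. Satisfied.
Quorum: 10% of 37,739 = 3,773.90, rounded up to 3,774; 3,781 present. Satisfied.
Vote: requires three-fifths of those present (3,781); 3/5 of 3781 = 2268.60, rounded up to 2269, so 2,269 needed; 2,267 in favor. Not satisfied.

Invalid — vote requirement not satisfied.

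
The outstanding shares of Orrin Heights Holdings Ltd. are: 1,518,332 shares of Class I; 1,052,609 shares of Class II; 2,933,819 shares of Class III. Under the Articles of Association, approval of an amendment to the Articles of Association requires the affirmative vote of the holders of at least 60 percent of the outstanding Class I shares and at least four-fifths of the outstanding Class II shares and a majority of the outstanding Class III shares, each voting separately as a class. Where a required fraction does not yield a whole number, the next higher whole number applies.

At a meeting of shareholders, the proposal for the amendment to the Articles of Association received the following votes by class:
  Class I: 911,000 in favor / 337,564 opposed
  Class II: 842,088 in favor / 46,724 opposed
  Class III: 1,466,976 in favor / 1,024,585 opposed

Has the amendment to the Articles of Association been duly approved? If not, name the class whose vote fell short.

Approved — every class gave the required vote.

Class I: 3/5 of 1518332 = 910999.20, rounded up to 911000; 911,000 required, 911,000 in favor — approved.
Class II: 4/5 of 1052609 = 842087.20, rounded up to 842088; 842,088 required, 842,088 in favor — approved.
Class III: a majority of 2933819 is 1466910; 1,466,910 required, 1,466,976 in favor — approved.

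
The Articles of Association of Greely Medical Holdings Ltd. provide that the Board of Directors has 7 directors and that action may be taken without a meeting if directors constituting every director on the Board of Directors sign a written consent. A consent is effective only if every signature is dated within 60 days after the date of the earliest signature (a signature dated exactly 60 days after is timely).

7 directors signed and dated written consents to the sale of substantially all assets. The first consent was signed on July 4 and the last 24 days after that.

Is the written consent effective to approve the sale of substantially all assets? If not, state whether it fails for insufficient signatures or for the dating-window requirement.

Signatures required: all of 7 — unanimous means all 7, so 7 needed; 7 signed. Sufficient.
Dating window: the latest signature is 24 days after the earliest; the limit is 60 days. Within the window.

Effective — both the signature and dating-window requirements are satisfied.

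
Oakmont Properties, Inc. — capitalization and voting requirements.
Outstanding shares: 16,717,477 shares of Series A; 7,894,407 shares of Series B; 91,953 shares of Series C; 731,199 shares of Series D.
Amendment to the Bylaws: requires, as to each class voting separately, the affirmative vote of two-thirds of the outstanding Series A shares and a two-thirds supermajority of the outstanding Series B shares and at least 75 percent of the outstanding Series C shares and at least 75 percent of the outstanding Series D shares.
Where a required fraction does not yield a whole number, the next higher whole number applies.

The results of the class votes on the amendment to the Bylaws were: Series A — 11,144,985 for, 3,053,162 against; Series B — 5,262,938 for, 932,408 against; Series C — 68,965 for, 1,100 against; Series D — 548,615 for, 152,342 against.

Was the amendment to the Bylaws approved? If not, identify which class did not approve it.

Approved — every class gave the required vote.

Series A: 2/3 of 16717477 = 11144984.67, rounded up to 11144985; 11,144,985 required, 11,144,985 in favor — approved.
Series B: 2/3 of 7894407 = 5262938; 5,262,938 required, 5,262,938 in favor — approved.
Series C: 3/4 of 91953 = 68964.75, rounded up to 68965; 68,965 required, 68,965 in favor — approved.
Series D: 3/4 of 731199 = 548399.25, rounded up to 548400; 548,400 required, 548,615 in favor — approved.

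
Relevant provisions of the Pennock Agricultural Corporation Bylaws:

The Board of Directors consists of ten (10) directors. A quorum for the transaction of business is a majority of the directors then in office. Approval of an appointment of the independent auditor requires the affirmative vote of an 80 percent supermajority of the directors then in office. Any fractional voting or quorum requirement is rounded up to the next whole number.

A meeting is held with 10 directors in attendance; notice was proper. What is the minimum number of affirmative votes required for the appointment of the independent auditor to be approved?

The appointment of the independent auditor requires four-fifths of the directors then in office (10).
4/5 of 10 = 8.

8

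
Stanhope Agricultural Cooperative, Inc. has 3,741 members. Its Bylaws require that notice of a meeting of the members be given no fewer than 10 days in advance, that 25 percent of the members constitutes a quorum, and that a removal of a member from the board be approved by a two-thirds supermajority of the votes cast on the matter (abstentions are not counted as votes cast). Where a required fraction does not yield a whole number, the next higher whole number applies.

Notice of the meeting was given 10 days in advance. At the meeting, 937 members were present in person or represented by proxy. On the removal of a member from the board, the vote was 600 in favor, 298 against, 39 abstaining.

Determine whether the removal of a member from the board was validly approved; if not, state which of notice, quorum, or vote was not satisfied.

Valid — all requirements satisfied.

Notice: 10 days given; 10 required. Satisfied.
Quorum: 25% of 3,741 = 935.25, rounded up to 936; 937 present. Satisfied.
Vote: requires two-thirds of the votes cast (937 − 39 abstaining = 898); 2/3 of 898 = 598.67, rounded up to 599, so 599 needed; 600 in favor. Satisfied.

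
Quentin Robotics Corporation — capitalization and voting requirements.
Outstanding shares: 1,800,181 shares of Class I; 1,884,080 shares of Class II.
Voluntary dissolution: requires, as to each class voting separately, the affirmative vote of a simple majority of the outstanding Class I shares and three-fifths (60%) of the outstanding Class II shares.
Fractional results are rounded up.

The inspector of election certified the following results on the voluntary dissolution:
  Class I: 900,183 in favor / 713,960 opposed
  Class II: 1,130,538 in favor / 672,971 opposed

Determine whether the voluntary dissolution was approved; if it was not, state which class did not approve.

Class I: a majority of 1800181 is 900091; 900,091 required, 900,183 in favor — approved.
Class II: 3/5 of 1884080 = 1130448; 1,130,448 required, 1,130,538 in favor — approved.

Approved — every class gave the required vote.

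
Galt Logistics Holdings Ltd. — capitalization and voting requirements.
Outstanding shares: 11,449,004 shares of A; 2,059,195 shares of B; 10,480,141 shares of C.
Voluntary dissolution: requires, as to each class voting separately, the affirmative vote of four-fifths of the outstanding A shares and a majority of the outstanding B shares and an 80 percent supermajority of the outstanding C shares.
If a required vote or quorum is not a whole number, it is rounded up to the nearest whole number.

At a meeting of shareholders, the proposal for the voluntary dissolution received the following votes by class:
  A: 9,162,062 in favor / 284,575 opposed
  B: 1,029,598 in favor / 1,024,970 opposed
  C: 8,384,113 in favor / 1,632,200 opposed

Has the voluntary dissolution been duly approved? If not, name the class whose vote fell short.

A: 4/5 of 11449004 = 9159203.20, rounded up to 9159204; 9,159,204 required, 9,162,062 in favor — approved.
B: a majority of 2059195 is 1029598; 1,029,598 required, 1,029,598 in favor — approved.
C: 4/5 of 10480141 = 8384112.80, rounded up to 8384113; 8,384,113 required, 8,384,113 in favor — approved.

Approved — every class gave the required vote.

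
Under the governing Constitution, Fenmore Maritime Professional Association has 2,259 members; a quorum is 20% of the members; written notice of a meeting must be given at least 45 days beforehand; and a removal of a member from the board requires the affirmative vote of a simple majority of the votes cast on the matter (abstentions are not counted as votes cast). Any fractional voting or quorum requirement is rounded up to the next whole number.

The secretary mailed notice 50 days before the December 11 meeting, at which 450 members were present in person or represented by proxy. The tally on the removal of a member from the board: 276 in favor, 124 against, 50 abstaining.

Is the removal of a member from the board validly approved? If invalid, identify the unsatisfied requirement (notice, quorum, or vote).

Invalid — quorum requirement not satisfied.

Notice: 50 days given; 45 required. Satisfied.
Quorum: 20% of 2,259 = 451.80, rounded up to 452; 450 present. Not satisfied.
Vote: requires a majority of the votes cast (450 − 50 abstaining = 400); a majority of 400 is 201, so 201 needed; 276 in favor. Satisfied.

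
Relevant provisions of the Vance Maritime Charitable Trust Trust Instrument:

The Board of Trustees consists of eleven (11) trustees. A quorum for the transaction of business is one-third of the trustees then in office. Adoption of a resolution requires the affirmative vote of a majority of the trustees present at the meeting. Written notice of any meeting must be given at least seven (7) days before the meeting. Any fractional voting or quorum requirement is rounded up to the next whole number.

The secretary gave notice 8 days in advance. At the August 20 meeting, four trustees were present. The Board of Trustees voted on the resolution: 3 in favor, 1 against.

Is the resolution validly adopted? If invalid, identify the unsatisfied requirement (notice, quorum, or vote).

Valid — all requirements satisfied.

Notice: 8 days given; 7 required (8 ≥ 7). Satisfied.
Quorum: 4 present; quorum is 4. Satisfied.
Vote: the resolution requires a majority of the trustees present (4). A majority of 4 is 3, so 3 affirmative votes are needed; 3 voted in favor. Satisfied.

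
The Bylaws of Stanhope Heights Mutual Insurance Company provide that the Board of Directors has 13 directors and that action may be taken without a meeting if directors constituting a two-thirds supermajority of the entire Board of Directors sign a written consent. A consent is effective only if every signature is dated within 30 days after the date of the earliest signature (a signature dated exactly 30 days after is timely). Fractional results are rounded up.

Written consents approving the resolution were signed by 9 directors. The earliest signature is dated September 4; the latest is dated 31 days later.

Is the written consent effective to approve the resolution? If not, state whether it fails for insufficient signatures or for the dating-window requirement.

Not effective — dating-window requirement not satisfied.

Signatures required: a two-thirds supermajority of 13 — 2/3 of 13 = 8.67, rounded up to 9, so 9 needed; 9 signed. Sufficient.
Dating window: the latest signature is 31 days after the earliest; the limit is 30 days. Outside the window.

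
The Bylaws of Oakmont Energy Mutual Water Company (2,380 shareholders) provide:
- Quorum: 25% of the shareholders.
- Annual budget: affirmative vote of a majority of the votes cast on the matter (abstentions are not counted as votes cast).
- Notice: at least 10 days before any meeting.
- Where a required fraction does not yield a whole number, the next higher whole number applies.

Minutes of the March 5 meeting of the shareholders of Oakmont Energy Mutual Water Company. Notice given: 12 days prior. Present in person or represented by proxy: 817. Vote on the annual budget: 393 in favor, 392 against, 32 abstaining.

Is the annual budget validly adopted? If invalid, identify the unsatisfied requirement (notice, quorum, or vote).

Notice: 12 days given; 10 required. Satisfied.
Quorum: 25% of 2,380 = 595; 817 present. Satisfied.
Vote: requires a majority of the votes cast (817 − 32 abstaining = 785); a majority of 785 is 393, so 393 needed; 393 in favor. Satisfied.

Valid — all requirements satisfied.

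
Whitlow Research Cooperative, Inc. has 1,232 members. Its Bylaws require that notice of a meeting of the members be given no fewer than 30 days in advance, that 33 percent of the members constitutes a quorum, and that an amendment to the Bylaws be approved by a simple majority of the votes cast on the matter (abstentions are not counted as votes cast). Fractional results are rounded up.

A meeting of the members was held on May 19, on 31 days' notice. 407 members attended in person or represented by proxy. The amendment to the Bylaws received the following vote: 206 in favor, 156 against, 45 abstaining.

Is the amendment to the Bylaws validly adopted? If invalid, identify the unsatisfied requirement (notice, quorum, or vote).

Notice: 31 days given; 30 required. Satisfied.
Quorum: 33% of 1,232 = 406.56, rounded up to 407; 407 present. Satisfied.
Vote: requires a majority of the votes cast (407 − 45 abstaining = 362); a majority of 362 is 182, so 182 needed; 206 in favor. Satisfied.

Valid — all requirements satisfied.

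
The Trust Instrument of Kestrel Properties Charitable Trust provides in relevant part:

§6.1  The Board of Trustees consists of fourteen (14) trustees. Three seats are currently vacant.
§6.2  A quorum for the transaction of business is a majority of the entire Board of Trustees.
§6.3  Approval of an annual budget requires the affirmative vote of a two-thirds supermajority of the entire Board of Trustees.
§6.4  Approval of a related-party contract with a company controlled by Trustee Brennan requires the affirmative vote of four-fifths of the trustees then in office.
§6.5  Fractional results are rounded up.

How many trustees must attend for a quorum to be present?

A majority of 14 is 8.

8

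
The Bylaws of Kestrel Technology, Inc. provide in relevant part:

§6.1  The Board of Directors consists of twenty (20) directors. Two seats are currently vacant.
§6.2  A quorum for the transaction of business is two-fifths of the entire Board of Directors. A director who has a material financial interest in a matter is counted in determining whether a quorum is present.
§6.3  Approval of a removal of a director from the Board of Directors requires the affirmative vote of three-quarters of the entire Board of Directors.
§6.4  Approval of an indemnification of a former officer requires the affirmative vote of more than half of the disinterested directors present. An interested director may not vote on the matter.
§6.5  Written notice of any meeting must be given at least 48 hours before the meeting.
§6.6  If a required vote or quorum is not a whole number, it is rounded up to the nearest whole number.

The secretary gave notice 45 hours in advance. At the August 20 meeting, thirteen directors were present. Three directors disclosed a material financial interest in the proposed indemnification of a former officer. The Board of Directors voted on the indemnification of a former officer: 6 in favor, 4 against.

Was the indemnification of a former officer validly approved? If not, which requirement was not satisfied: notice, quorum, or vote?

Invalid — notice requirement not satisfied.

Notice: 45 hours given; 48 required (45 < 48). Not satisfied.
Quorum: 13 present (interested directors count toward quorum); quorum is 8. Satisfied.
Vote: the indemnification of a former officer requires a majority of the disinterested directors present (13 − 3 = 10). A majority of 10 is 6, so 6 affirmative votes are needed; 6 voted in favor. Satisfied.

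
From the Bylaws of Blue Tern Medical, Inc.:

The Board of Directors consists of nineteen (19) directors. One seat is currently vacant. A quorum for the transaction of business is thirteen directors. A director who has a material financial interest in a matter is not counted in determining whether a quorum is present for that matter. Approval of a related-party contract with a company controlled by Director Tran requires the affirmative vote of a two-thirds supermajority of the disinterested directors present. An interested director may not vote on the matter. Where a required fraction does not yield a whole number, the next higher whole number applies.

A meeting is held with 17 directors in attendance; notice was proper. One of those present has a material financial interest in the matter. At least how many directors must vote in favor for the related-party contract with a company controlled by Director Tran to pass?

The related-party contract with a company controlled by Director Tran requires two-thirds of the disinterested directors present (17 − 1 = 16).
2/3 of 16 = 10.67, rounded up to 11.

11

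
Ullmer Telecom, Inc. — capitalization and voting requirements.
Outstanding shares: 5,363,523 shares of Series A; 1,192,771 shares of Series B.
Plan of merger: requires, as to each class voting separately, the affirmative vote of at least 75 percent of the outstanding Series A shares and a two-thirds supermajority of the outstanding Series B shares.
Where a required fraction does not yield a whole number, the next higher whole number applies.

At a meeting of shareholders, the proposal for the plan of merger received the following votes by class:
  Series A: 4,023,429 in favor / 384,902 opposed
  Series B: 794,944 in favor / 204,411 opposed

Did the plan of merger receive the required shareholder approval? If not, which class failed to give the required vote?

Not approved — the Series B shares did not give the required vote.

Series A: 3/4 of 5363523 = 4022642.25, rounded up to 4022643; 4,022,643 required, 4,023,429 in favor — approved.
Series B: 2/3 of 1192771 = 795180.67, rounded up to 795181; 795,181 required, 794,944 in favor — not approved.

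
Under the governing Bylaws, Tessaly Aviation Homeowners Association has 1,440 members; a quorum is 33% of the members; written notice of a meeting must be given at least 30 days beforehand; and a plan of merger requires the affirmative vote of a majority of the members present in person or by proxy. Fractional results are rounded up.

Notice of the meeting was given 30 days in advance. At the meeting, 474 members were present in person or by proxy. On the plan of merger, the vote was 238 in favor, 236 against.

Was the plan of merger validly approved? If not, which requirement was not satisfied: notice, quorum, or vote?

Invalid — quorum requirement not satisfied.

Notice: 30 days given; 30 required. Satisfied.
Quorum: 33% of 1,440 = 475.20, rounded up to 476; 474 present. Not satisfied.
Vote: requires a majority of those present (474); a majority of 474 is 238, so 238 needed; 238 in favor. Satisfied.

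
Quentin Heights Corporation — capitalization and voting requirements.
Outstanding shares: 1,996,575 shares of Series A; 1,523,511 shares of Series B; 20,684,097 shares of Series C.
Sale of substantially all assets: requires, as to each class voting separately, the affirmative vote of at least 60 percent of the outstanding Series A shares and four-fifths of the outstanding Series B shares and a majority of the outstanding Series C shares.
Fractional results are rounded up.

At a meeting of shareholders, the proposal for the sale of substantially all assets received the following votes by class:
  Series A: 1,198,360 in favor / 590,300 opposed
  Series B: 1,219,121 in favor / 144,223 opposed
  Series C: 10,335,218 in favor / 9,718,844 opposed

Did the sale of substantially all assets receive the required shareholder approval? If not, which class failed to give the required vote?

Series A: 3/5 of 1996575 = 1197945; 1,197,945 required, 1,198,360 in favor — approved.
Series B: 4/5 of 1523511 = 1218808.80, rounded up to 1218809; 1,218,809 required, 1,219,121 in favor — approved.
Series C: a majority of 20684097 is 10342049; 10,342,049 required, 10,335,218 in favor — not approved.

Not approved — the Series C shares did not give the required vote.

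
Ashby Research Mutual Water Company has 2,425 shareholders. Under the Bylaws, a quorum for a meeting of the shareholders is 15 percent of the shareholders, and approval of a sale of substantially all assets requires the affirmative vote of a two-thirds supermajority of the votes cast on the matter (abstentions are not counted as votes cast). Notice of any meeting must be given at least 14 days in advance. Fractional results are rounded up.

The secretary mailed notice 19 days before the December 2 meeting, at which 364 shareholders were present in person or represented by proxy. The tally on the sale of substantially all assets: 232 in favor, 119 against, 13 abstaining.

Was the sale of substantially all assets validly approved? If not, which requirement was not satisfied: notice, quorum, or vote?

Notice: 19 days given; 14 required. Satisfied.
Quorum: 15% of 2,425 = 363.75, rounded up to 364; 364 present. Satisfied.
Vote: requires two-thirds of the votes cast (364 − 13 abstaining = 351); 2/3 of 351 = 234, so 234 needed; 232 in favor. Not satisfied.

Invalid — vote requirement not satisfied.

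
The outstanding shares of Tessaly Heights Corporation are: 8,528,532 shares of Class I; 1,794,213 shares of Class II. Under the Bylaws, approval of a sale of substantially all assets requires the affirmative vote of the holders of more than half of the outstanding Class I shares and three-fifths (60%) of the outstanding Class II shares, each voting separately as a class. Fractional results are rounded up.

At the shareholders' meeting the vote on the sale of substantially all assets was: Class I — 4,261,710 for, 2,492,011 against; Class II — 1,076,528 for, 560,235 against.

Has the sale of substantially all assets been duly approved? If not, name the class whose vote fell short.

Not approved — the Class I shares did not give the required vote.

Class I: a majority of 8528532 is 4264267; 4,264,267 required, 4,261,710 in favor — not approved.
Class II: 3/5 of 1794213 = 1076527.80, rounded up to 1076528; 1,076,528 required, 1,076,528 in favor — approved.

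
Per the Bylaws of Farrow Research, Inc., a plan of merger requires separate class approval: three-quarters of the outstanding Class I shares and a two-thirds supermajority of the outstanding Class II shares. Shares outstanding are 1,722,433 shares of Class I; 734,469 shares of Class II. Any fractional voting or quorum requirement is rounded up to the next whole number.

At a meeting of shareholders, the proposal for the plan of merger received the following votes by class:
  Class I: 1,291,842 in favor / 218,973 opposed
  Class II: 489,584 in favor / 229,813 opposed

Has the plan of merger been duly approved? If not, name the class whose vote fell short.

Not approved — the Class II shares did not give the required vote.

Class I: 3/4 of 1722433 = 1291824.75, rounded up to 1291825; 1,291,825 required, 1,291,842 in favor — approved.
Class II: 2/3 of 734469 = 489646; 489,646 required, 489,584 in favor — not approved.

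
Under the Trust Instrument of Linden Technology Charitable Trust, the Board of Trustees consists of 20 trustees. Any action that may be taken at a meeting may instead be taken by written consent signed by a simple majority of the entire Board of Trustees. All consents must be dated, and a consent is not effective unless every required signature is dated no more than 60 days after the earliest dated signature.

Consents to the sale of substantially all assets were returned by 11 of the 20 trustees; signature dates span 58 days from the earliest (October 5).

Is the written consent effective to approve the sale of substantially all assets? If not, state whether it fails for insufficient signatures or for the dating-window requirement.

Signatures required: a simple majority of 20 — a majority of 20 is 11, so 11 needed; 11 signed. Sufficient.
Dating window: the latest signature is 58 days after the earliest; the limit is 60 days. Within the window.

Effective — both the signature and dating-window requirements are satisfied.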